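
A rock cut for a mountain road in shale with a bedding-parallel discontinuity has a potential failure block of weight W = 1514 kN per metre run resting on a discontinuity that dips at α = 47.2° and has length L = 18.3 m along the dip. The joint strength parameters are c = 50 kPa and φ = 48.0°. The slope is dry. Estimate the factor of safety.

Resolving the block weight along and normal to the plane and applying the Mohr–Coulomb strength on the joint:
N' = W cosα = 1514·cos47.2° = 1028.7 kN/m
Driving force T = W sinα = 1514·sin47.2° = 1110.9 kN/m
Resisting force R = c·L + N'·tanφ = 50·18.3 + 1028.7·tan48.0° = 915.0 + 1142.5 = 2057.5 kN/m
FS = R / T = 2057.5 / 1110.9 = 1.852

FS = 1.85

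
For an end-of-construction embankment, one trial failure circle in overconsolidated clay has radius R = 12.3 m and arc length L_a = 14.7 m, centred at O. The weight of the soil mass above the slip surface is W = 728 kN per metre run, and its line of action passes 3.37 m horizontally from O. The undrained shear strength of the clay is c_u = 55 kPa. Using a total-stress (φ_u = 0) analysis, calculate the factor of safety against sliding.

FS = 4.05

Taking moments about the centre O, the resisting moment is provided by the undrained shear strength acting along the arc:
M_R = c_u·L_a·R = 55·14.70·12.3 = 9944.6 kN·m/m
M_D = W·d = 728·3.37 = 2453.4 kN·m/m
FS = M_R / M_D = 9944.6 / 2453.4 = 4.053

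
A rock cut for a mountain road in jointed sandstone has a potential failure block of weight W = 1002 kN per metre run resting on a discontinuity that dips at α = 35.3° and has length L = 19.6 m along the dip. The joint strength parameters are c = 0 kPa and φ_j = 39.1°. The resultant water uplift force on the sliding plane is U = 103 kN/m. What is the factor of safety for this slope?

Resolving the block weight along and normal to the plane and applying the Mohr–Coulomb strength on the joint:
N' = W cosα − U = 1002·cos35.3° − 103 = 714.8 kN/m
Driving force T = W sinα = 1002·sin35.3° = 579.0 kN/m
Resisting force R = c·L + N'·tanφ_j = 0·19.6 + 714.8·tan39.1° = 0.0 + 580.9 = 580.9 kN/m
FS = R / T = 580.9 / 579.0 = 1.003

FS = 1.00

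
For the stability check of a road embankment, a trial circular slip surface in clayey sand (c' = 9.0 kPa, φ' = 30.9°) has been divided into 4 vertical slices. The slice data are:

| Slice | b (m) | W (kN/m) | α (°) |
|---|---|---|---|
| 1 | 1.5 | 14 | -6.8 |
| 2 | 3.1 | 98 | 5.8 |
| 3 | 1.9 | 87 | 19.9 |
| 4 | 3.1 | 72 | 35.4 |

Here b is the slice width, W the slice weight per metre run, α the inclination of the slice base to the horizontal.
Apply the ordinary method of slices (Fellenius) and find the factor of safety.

FS = 3.08

Ordinary method of slices: FS = Σ[c'·Δl_i + (W_i cosα_i)·tanφ'] / Σ W_i sinα_i, with Δl_i = b_i / cosα_i.
Slice 1: Δl = 1.5/cos(-6.8°) = 1.511 m; N'_1 = 14·cos(-6.8°) = 13.9; c'Δl = 13.60; W sinα = -1.7
Slice 2: Δl = 3.1/cos5.8° = 3.116 m; N'_2 = 98·cos5.8° = 97.5; c'Δl = 28.04; W sinα = 9.9
Slice 3: Δl = 1.9/cos19.9° = 2.021 m; N'_3 = 87·cos19.9° = 81.8; c'Δl = 18.19; W sinα = 29.6
Slice 4: Δl = 3.1/cos35.4° = 3.803 m; N'_4 = 72·cos35.4° = 58.7; c'Δl = 34.23; W sinα = 41.7
Σc'Δl = 94.1 kN/m; ΣN' = 251.9 kN/m; ΣW sinα = 79.6 kN/m
Resisting = 94.1 + 251.9·tan30.9° = 94.1 + 150.8 = 244.8 kN/m
FS = 244.8 / 79.6 = 3.077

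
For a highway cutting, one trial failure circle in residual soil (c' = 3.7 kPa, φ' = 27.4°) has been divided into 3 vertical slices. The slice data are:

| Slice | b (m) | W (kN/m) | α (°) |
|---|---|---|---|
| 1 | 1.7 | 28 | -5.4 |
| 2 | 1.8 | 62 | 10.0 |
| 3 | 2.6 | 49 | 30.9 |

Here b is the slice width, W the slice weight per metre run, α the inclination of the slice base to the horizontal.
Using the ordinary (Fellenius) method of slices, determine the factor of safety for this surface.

FS = 2.77

Ordinary method of slices: FS = Σ[c'·Δl_i + (W_i cosα_i)·tanφ'] / Σ W_i sinα_i, with Δl_i = b_i / cosα_i.
Slice 1: Δl = 1.7/cos(-5.4°) = 1.708 m; N'_1 = 28·cos(-5.4°) = 27.9; c'Δl = 6.32; W sinα = -2.6
Slice 2: Δl = 1.8/cos10.0° = 1.828 m; N'_2 = 62·cos10.0° = 61.1; c'Δl = 6.76; W sinα = 10.8
Slice 3: Δl = 2.6/cos30.9° = 3.030 m; N'_3 = 49·cos30.9° = 42.0; c'Δl = 11.21; W sinα = 25.2
Σc'Δl = 24.3 kN/m; ΣN' = 131.0 kN/m; ΣW sinα = 33.3 kN/m
Resisting = 24.3 + 131.0·tan27.4° = 24.3 + 67.9 = 92.2 kN/m
FS = 92.2 / 33.3 = 2.769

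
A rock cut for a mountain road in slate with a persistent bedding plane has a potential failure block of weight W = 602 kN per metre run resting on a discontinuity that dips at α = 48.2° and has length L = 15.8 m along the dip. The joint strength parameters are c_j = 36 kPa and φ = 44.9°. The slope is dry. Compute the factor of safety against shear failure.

Resolving the block weight along and normal to the plane and applying the Mohr–Coulomb strength on the joint:
N' = W cosα = 602·cos48.2° = 401.3 kN/m
Driving force T = W sinα = 602·sin48.2° = 448.8 kN/m
Resisting force R = c_j·L + N'·tanφ = 36·15.8 + 401.3·tan44.9° = 568.8 + 399.9 = 968.7 kN/m
FS = R / T = 968.7 / 448.8 = 2.158

FS = 2.16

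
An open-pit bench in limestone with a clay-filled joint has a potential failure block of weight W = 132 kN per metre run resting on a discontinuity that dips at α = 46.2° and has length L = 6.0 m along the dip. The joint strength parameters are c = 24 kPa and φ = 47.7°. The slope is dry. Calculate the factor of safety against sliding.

Resolving the block weight along and normal to the plane and applying the Mohr–Coulomb strength on the joint:
N' = W cosα = 132·cos46.2° = 91.4 kN/m
Driving force T = W sinα = 132·sin46.2° = 95.3 kN/m
Resisting force R = c·L + N'·tanφ = 24·6.0 + 91.4·tan47.7° = 144.0 + 100.4 = 244.4 kN/m
FS = R / T = 244.4 / 95.3 = 2.565

FS = 2.57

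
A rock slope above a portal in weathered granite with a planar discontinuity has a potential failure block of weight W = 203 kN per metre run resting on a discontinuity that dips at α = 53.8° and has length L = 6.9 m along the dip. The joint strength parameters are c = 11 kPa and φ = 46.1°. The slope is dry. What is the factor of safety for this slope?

FS = 1.22

Resolving the block weight along and normal to the plane and applying the Mohr–Coulomb strength on the joint:
N' = W cosα = 203·cos53.8° = 119.9 kN/m
Driving force T = W sinα = 203·sin53.8° = 163.8 kN/m
Resisting force R = c·L + N'·tanφ = 11·6.9 + 119.9·tan46.1° = 75.9 + 124.6 = 200.5 kN/m
FS = R / T = 200.5 / 163.8 = 1.224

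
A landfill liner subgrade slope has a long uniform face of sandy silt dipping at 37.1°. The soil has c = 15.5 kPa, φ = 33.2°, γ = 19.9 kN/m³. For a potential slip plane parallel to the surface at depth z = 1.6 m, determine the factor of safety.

FS = 1.88

For an infinite slope with a slip plane parallel to the surface (no pore pressure): FS = [c + γz cos²β tanφ] / [γz sinβ cosβ].
γz = 19.9·1.6 = 31.84 kN/m²
Numerator = 15.5 + 31.84·cos²37.1°·tan33.2° = 15.5 + 31.84·0.6361·0.6544 = 28.754 kPa
Denominator = 31.84·sin37.1°·cos37.1° = 31.84·0.6032·0.7976 = 15.319 kPa
FS = 28.754 / 15.319 = 1.877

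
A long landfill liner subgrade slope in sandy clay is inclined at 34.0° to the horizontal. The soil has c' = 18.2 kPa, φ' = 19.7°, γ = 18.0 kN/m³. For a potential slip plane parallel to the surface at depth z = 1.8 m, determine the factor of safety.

FS = 1.74

For an infinite slope with a slip plane parallel to the surface (no pore pressure): FS = [c' + γz cos²β tanφ'] / [γz sinβ cosβ].
γz = 18.0·1.8 = 32.40 kN/m²
Numerator = 18.2 + 32.40·cos²34.0°·tan19.7° = 18.2 + 32.40·0.6873·0.3581 = 26.173 kPa
Denominator = 32.40·sin34.0°·cos34.0° = 32.40·0.5592·0.8290 = 15.020 kPa
FS = 26.173 / 15.020 = 1.743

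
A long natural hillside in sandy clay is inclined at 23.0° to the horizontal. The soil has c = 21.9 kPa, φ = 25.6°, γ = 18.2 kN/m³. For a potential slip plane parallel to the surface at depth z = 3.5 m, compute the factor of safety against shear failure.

FS = 2.08

For an infinite slope with a slip plane parallel to the surface (no pore pressure): FS = [c + γz cos²β tanφ] / [γz sinβ cosβ].
γz = 18.2·3.5 = 63.70 kN/m²
Numerator = 21.9 + 63.70·cos²23.0°·tan25.6° = 21.9 + 63.70·0.8473·0.4791 = 47.760 kPa
Denominator = 63.70·sin23.0°·cos23.0° = 63.70·0.3907·0.9205 = 22.911 kPa
FS = 47.760 / 22.911 = 2.085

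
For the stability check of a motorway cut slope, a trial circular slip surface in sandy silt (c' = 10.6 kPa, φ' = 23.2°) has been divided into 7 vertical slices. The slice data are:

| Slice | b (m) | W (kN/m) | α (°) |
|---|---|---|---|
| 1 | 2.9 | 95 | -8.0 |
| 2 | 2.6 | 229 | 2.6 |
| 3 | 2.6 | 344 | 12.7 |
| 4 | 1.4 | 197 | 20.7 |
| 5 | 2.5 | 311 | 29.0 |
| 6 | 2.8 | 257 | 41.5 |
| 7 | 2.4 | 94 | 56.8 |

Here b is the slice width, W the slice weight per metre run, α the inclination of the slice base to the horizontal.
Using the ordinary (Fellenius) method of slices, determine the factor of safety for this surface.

Ordinary method of slices: FS = Σ[c'·Δl_i + (W_i cosα_i)·tanφ'] / Σ W_i sinα_i, with Δl_i = b_i / cosα_i.
Slice 1: Δl = 2.9/cos(-8.0°) = 2.928 m; N'_1 = 95·cos(-8.0°) = 94.1; c'Δl = 31.04; W sinα = -13.2
Slice 2: Δl = 2.6/cos2.6° = 2.603 m; N'_2 = 229·cos2.6° = 228.8; c'Δl = 27.59; W sinα = 10.4
Slice 3: Δl = 2.6/cos12.7° = 2.665 m; N'_3 = 344·cos12.7° = 335.6; c'Δl = 28.25; W sinα = 75.6
Slice 4: Δl = 1.4/cos20.7° = 1.497 m; N'_4 = 197·cos20.7° = 184.3; c'Δl = 15.86; W sinα = 69.6
Slice 5: Δl = 2.5/cos29.0° = 2.858 m; N'_5 = 311·cos29.0° = 272.0; c'Δl = 30.30; W sinα = 150.8
Slice 6: Δl = 2.8/cos41.5° = 3.739 m; N'_6 = 257·cos41.5° = 192.5; c'Δl = 39.63; W sinα = 170.3
Slice 7: Δl = 2.4/cos56.8° = 4.383 m; N'_7 = 94·cos56.8° = 51.5; c'Δl = 46.46; W sinα = 78.7
Σc'Δl = 219.1 kN/m; ΣN' = 1358.7 kN/m; ΣW sinα = 542.2 kN/m
Resisting = 219.1 + 1358.7·tan23.2° = 219.1 + 582.3 = 801.5 kN/m
FS = 801.5 / 542.2 = 1.478

FS = 1.48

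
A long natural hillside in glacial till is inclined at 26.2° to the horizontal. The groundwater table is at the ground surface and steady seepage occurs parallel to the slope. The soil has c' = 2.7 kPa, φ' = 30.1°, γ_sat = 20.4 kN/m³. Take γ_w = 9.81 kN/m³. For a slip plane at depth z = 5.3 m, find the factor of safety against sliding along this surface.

With seepage parallel to the slope and the water table at the surface, the effective normal stress on the slip plane uses the buoyant unit weight γ' = γ_sat − γ_w while the driving shear stress uses γ_sat:
FS = [c' + γ' z cos²β tanφ'] / [γ_sat z sinβ cosβ]
γ' = 20.4 − 9.81 = 10.59 kN/m³
Numerator = 2.7 + 10.59·5.3·cos²26.2°·tan30.1° = 2.7 + 10.59·5.3·0.8051·0.5797 = 28.894 kPa
Denominator = 20.4·5.3·sin26.2°·cos26.2° = 20.4·5.3·0.4415·0.8973 = 42.831 kPa
FS = 28.894 / 42.831 = 0.675

FS = 0.67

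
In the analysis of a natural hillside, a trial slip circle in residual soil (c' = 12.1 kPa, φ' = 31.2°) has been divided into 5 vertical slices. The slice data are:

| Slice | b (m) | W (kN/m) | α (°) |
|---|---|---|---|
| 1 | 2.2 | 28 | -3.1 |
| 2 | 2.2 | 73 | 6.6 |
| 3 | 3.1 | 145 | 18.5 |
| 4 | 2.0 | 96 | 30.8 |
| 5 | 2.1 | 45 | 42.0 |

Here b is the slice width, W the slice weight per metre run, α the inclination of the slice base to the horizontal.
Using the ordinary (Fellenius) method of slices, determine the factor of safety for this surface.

FS = 2.80

Ordinary method of slices: FS = Σ[c'·Δl_i + (W_i cosα_i)·tanφ'] / Σ W_i sinα_i, with Δl_i = b_i / cosα_i.
Slice 1: Δl = 2.2/cos(-3.1°) = 2.203 m; N'_1 = 28·cos(-3.1°) = 28.0; c'Δl = 26.66; W sinα = -1.5
Slice 2: Δl = 2.2/cos6.6° = 2.215 m; N'_2 = 73·cos6.6° = 72.5; c'Δl = 26.80; W sinα = 8.4
Slice 3: Δl = 3.1/cos18.5° = 3.269 m; N'_3 = 145·cos18.5° = 137.5; c'Δl = 39.55; W sinα = 46.0
Slice 4: Δl = 2.0/cos30.8° = 2.328 m; N'_4 = 96·cos30.8° = 82.5; c'Δl = 28.17; W sinα = 49.2
Slice 5: Δl = 2.1/cos42.0° = 2.826 m; N'_5 = 45·cos42.0° = 33.4; c'Δl = 34.19; W sinα = 30.1
Σc'Δl = 155.4 kN/m; ΣN' = 353.9 kN/m; ΣW sinα = 132.2 kN/m
Resisting = 155.4 + 353.9·tan31.2° = 155.4 + 214.3 = 369.7 kN/m
FS = 369.7 / 132.2 = 2.798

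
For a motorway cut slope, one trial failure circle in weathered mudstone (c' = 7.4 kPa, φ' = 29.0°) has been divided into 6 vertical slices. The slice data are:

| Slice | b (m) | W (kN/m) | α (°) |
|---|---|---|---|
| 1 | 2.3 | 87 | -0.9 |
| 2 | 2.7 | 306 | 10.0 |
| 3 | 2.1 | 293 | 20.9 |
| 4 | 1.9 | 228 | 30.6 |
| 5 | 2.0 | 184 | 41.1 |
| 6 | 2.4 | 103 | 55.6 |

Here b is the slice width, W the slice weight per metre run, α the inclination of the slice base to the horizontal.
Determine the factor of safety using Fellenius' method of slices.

Ordinary method of slices: FS = Σ[c'·Δl_i + (W_i cosα_i)·tanφ'] / Σ W_i sinα_i, with Δl_i = b_i / cosα_i.
Slice 1: Δl = 2.3/cos(-0.9°) = 2.300 m; N'_1 = 87·cos(-0.9°) = 87.0; c'Δl = 17.02; W sinα = -1.4
Slice 2: Δl = 2.7/cos10.0° = 2.742 m; N'_2 = 306·cos10.0° = 301.4; c'Δl = 20.29; W sinα = 53.1
Slice 3: Δl = 2.1/cos20.9° = 2.248 m; N'_3 = 293·cos20.9° = 273.7; c'Δl = 16.63; W sinα = 104.5
Slice 4: Δl = 1.9/cos30.6° = 2.207 m; N'_4 = 228·cos30.6° = 196.2; c'Δl = 16.33; W sinα = 116.1
Slice 5: Δl = 2.0/cos41.1° = 2.654 m; N'_5 = 184·cos41.1° = 138.7; c'Δl = 19.64; W sinα = 121.0
Slice 6: Δl = 2.4/cos55.6° = 4.248 m; N'_6 = 103·cos55.6° = 58.2; c'Δl = 31.44; W sinα = 85.0
Σc'Δl = 121.4 kN/m; ΣN' = 1055.2 kN/m; ΣW sinα = 478.3 kN/m
Resisting = 121.4 + 1055.2·tan29.0° = 121.4 + 584.9 = 706.2 kN/m
FS = 706.2 / 478.3 = 1.477

FS = 1.48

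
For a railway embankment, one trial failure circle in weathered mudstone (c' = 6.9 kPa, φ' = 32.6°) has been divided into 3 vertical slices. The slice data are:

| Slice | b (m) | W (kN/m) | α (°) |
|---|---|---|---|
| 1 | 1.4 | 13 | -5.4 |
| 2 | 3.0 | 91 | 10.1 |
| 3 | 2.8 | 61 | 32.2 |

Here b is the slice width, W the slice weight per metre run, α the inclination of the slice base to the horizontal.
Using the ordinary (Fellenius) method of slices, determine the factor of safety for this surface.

FS = 3.22

Ordinary method of slices: FS = Σ[c'·Δl_i + (W_i cosα_i)·tanφ'] / Σ W_i sinα_i, with Δl_i = b_i / cosα_i.
Slice 1: Δl = 1.4/cos(-5.4°) = 1.406 m; N'_1 = 13·cos(-5.4°) = 12.9; c'Δl = 9.70; W sinα = -1.2
Slice 2: Δl = 3.0/cos10.1° = 3.047 m; N'_2 = 91·cos10.1° = 89.6; c'Δl = 21.03; W sinα = 16.0
Slice 3: Δl = 2.8/cos32.2° = 3.309 m; N'_3 = 61·cos32.2° = 51.6; c'Δl = 22.83; W sinα = 32.5
Σc'Δl = 53.6 kN/m; ΣN' = 154.1 kN/m; ΣW sinα = 47.2 kN/m
Resisting = 53.6 + 154.1·tan32.6° = 53.6 + 98.6 = 152.1 kN/m
FS = 152.1 / 47.2 = 3.221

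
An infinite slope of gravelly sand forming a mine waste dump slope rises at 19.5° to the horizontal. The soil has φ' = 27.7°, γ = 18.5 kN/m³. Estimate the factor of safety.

For a dry cohesionless infinite slope the factor of safety is FS = tanφ' / tanβ.
FS = tan27.7° / tan19.5° = 0.5250 / 0.3541 = 1.483

FS = 1.48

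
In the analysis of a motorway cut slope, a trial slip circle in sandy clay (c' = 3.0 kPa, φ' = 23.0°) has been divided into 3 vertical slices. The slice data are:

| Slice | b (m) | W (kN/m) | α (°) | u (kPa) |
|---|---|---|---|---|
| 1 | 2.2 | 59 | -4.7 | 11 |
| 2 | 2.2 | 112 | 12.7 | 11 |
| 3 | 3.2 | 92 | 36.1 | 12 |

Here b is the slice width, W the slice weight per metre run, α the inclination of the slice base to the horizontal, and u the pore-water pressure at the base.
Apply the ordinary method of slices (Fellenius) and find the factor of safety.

FS = 1.18

Ordinary method of slices: FS = Σ[c'·Δl_i + (W_i cosα_i − u_i·Δl_i)·tanφ'] / Σ W_i sinα_i, with Δl_i = b_i / cosα_i.
Slice 1: Δl = 2.2/cos(-4.7°) = 2.207 m; N'_1 = 59·cos(-4.7°) − 11·2.207 = 34.5; c'Δl = 6.62; W sinα = -4.8
Slice 2: Δl = 2.2/cos12.7° = 2.255 m; N'_2 = 112·cos12.7° − 11·2.255 = 84.5; c'Δl = 6.77; W sinα = 24.6
Slice 3: Δl = 3.2/cos36.1° = 3.960 m; N'_3 = 92·cos36.1° − 12·3.960 = 26.8; c'Δl = 11.88; W sinα = 54.2
Σc'Δl = 25.3 kN/m; ΣN' = 145.8 kN/m; ΣW sinα = 74.0 kN/m
Resisting = 25.3 + 145.8·tan23.0° = 25.3 + 61.9 = 87.2 kN/m
FS = 87.2 / 74.0 = 1.178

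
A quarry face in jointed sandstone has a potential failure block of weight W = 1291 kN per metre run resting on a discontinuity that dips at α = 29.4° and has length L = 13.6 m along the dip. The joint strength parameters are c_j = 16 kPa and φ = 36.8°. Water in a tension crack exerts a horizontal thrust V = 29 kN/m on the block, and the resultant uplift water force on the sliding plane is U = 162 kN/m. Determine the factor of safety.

FS = 1.41

Resolving the block weight along and normal to the plane and applying the Mohr–Coulomb strength on the joint:
N' = W cosα − U − V sinα = 1291·cos29.4° − 162 − 29·sin29.4° = 948.5 kN/m
Driving force T = W sinα + V cosα = 1291·sin29.4° + 29·cos29.4° = 659.0 kN/m
Resisting force R = c_j·L + N'·tanφ = 16·13.6 + 948.5·tan36.8° = 217.6 + 709.6 = 927.2 kN/m
FS = R / T = 927.2 / 659.0 = 1.407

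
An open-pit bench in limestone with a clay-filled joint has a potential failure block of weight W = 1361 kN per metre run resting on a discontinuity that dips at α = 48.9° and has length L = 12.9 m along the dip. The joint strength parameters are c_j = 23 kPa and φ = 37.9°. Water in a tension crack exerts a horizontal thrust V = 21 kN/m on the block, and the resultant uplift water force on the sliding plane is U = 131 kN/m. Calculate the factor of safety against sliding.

Resolving the block weight along and normal to the plane and applying the Mohr–Coulomb strength on the joint:
N' = W cosα − U − V sinα = 1361·cos48.9° − 131 − 21·sin48.9° = 747.9 kN/m
Driving force T = W sinα + V cosα = 1361·sin48.9° + 21·cos48.9° = 1039.4 kN/m
Resisting force R = c_j·L + N'·tanφ = 23·12.9 + 747.9·tan37.9° = 296.7 + 582.2 = 878.9 kN/m
FS = R / T = 878.9 / 1039.4 = 0.846

FS = 0.85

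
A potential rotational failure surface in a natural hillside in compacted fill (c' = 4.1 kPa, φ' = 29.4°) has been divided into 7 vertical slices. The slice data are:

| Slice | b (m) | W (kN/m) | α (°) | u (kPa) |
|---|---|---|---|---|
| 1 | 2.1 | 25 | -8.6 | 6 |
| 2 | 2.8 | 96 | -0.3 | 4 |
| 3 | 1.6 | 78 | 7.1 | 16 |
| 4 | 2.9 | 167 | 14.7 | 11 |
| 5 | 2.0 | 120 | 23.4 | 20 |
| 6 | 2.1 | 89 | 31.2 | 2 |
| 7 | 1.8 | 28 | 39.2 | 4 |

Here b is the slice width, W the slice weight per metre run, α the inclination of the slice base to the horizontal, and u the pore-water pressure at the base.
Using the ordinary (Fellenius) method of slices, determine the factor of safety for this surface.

Ordinary method of slices: FS = Σ[c'·Δl_i + (W_i cosα_i − u_i·Δl_i)·tanφ'] / Σ W_i sinα_i, with Δl_i = b_i / cosα_i.
Slice 1: Δl = 2.1/cos(-8.6°) = 2.124 m; N'_1 = 25·cos(-8.6°) − 6·2.124 = 12.0; c'Δl = 8.71; W sinα = -3.7
Slice 2: Δl = 2.8/cos(-0.3°) = 2.800 m; N'_2 = 96·cos(-0.3°) − 4·2.800 = 84.8; c'Δl = 11.48; W sinα = -0.5
Slice 3: Δl = 1.6/cos7.1° = 1.612 m; N'_3 = 78·cos7.1° − 16·1.612 = 51.6; c'Δl = 6.61; W sinα = 9.6
Slice 4: Δl = 2.9/cos14.7° = 2.998 m; N'_4 = 167·cos14.7° − 11·2.998 = 128.6; c'Δl = 12.29; W sinα = 42.4
Slice 5: Δl = 2.0/cos23.4° = 2.179 m; N'_5 = 120·cos23.4° − 20·2.179 = 66.5; c'Δl = 8.93; W sinα = 47.7
Slice 6: Δl = 2.1/cos31.2° = 2.455 m; N'_6 = 89·cos31.2° − 2·2.455 = 71.2; c'Δl = 10.07; W sinα = 46.1
Slice 7: Δl = 1.8/cos39.2° = 2.323 m; N'_7 = 28·cos39.2° − 4·2.323 = 12.4; c'Δl = 9.52; W sinα = 17.7
Σc'Δl = 67.6 kN/m; ΣN' = 427.1 kN/m; ΣW sinα = 159.2 kN/m
Resisting = 67.6 + 427.1·tan29.4° = 67.6 + 240.7 = 308.3 kN/m
FS = 308.3 / 159.2 = 1.936

FS = 1.94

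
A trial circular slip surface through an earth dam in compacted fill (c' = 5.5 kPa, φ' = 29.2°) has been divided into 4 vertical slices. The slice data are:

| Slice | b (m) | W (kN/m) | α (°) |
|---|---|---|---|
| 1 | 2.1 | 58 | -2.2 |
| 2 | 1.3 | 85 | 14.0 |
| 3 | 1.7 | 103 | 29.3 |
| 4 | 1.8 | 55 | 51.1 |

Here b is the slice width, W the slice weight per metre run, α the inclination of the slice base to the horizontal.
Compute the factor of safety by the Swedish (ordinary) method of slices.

FS = 1.73

Ordinary method of slices: FS = Σ[c'·Δl_i + (W_i cosα_i)·tanφ'] / Σ W_i sinα_i, with Δl_i = b_i / cosα_i.
Slice 1: Δl = 2.1/cos(-2.2°) = 2.102 m; N'_1 = 58·cos(-2.2°) = 58.0; c'Δl = 11.56; W sinα = -2.2
Slice 2: Δl = 1.3/cos14.0° = 1.340 m; N'_2 = 85·cos14.0° = 82.5; c'Δl = 7.37; W sinα = 20.6
Slice 3: Δl = 1.7/cos29.3° = 1.949 m; N'_3 = 103·cos29.3° = 89.8; c'Δl = 10.72; W sinα = 50.4
Slice 4: Δl = 1.8/cos51.1° = 2.866 m; N'_4 = 55·cos51.1° = 34.5; c'Δl = 15.77; W sinα = 42.8
Σc'Δl = 45.4 kN/m; ΣN' = 264.8 kN/m; ΣW sinα = 111.5 kN/m
Resisting = 45.4 + 264.8·tan29.2° = 45.4 + 148.0 = 193.4 kN/m
FS = 193.4 / 111.5 = 1.734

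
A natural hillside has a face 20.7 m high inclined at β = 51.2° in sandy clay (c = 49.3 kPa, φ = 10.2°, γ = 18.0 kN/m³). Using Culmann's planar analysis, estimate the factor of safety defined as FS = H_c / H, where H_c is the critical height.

H_c = (4c/γ) · sinβ cosφ / [1 − cos(β − φ)]
    = (4·49.3/18.0) · sin51.2°·cos10.2° / [1 − cos41.0°]
    = 10.956 · 0.7670 / 0.2453 = 34.26 m
FS = H_c / H = 34.26 / 20.7 = 1.655

FS = 1.65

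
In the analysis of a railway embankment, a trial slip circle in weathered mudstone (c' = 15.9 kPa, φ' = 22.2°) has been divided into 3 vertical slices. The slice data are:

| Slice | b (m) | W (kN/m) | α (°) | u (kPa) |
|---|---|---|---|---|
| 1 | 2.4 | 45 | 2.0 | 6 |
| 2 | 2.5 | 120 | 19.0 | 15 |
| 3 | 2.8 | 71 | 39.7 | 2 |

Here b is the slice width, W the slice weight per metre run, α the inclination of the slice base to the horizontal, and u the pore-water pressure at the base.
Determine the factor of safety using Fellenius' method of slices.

FS = 2.33

Ordinary method of slices: FS = Σ[c'·Δl_i + (W_i cosα_i − u_i·Δl_i)·tanφ'] / Σ W_i sinα_i, with Δl_i = b_i / cosα_i.
Slice 1: Δl = 2.4/cos2.0° = 2.401 m; N'_1 = 45·cos2.0° − 6·2.401 = 30.6; c'Δl = 38.18; W sinα = 1.6
Slice 2: Δl = 2.5/cos19.0° = 2.644 m; N'_2 = 120·cos19.0° − 15·2.644 = 73.8; c'Δl = 42.04; W sinα = 39.1
Slice 3: Δl = 2.8/cos39.7° = 3.639 m; N'_3 = 71·cos39.7° − 2·3.639 = 47.3; c'Δl = 57.86; W sinα = 45.4
Σc'Δl = 138.1 kN/m; ΣN' = 151.7 kN/m; ΣW sinα = 86.0 kN/m
Resisting = 138.1 + 151.7·tan22.2° = 138.1 + 61.9 = 200.0 kN/m
FS = 200.0 / 86.0 = 2.326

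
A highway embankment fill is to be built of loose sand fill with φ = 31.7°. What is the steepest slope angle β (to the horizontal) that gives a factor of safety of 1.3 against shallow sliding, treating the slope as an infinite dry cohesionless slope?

For an infinite dry cohesionless slope FS = tanφ/tanβ, so tanβ = tanφ / FS.
tanβ = tan31.7° / 1.3 = 0.6176 / 1.3 = 0.4751
β = arctan(0.4751) = 25.41°

β = 25.4°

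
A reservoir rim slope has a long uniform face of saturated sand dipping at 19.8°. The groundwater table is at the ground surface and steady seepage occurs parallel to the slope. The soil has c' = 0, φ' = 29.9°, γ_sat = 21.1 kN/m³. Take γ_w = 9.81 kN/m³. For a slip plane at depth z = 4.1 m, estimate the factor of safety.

FS = 0.85

With seepage parallel to the slope and the water table at the surface, the effective normal stress on the slip plane uses the buoyant unit weight γ' = γ_sat − γ_w while the driving shear stress uses γ_sat:
FS = [c' + γ' z cos²β tanφ'] / [γ_sat z sinβ cosβ]
(For c' = 0 this reduces to FS = (γ'/γ_sat)·tanφ'/tanβ.)
γ' = 21.1 − 9.81 = 11.29 kN/m³
Numerator = 0.0 + 11.29·4.1·cos²19.8°·tan29.9° = 0.0 + 11.29·4.1·0.8853·0.5750 = 23.563 kPa
Denominator = 21.1·4.1·sin19.8°·cos19.8° = 21.1·4.1·0.3387·0.9409 = 27.572 kPa
FS = 23.563 / 27.572 = 0.855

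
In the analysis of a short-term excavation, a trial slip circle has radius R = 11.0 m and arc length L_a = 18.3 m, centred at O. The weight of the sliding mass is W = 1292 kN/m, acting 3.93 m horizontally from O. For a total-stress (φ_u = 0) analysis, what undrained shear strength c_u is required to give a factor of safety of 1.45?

c_u = 36.6 kPa

FS = c_u·L_a·R / (W·d), so c_u = FS·W·d / (L_a·R).
c_u = 1.45·1292·3.93 / (18.30·11.0) = 7362.5 / 201.30 = 36.57 kPa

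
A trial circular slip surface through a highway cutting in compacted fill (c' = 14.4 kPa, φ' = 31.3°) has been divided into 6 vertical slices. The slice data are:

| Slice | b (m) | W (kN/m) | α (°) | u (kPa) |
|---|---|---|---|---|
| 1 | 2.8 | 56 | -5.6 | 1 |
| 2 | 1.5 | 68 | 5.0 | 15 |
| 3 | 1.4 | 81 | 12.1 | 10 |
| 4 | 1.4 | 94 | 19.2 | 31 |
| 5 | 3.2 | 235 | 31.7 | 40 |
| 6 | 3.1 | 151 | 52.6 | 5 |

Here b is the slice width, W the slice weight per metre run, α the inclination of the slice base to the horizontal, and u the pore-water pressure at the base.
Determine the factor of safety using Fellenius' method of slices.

Ordinary method of slices: FS = Σ[c'·Δl_i + (W_i cosα_i − u_i·Δl_i)·tanφ'] / Σ W_i sinα_i, with Δl_i = b_i / cosα_i.
Slice 1: Δl = 2.8/cos(-5.6°) = 2.813 m; N'_1 = 56·cos(-5.6°) − 1·2.813 = 52.9; c'Δl = 40.51; W sinα = -5.5
Slice 2: Δl = 1.5/cos5.0° = 1.506 m; N'_2 = 68·cos5.0° − 15·1.506 = 45.2; c'Δl = 21.68; W sinα = 5.9
Slice 3: Δl = 1.4/cos12.1° = 1.432 m; N'_3 = 81·cos12.1° − 10·1.432 = 64.9; c'Δl = 20.62; W sinα = 17.0
Slice 4: Δl = 1.4/cos19.2° = 1.482 m; N'_4 = 94·cos19.2° − 31·1.482 = 42.8; c'Δl = 21.35; W sinα = 30.9
Slice 5: Δl = 3.2/cos31.7° = 3.761 m; N'_5 = 235·cos31.7° − 40·3.761 = 49.5; c'Δl = 54.16; W sinα = 123.5
Slice 6: Δl = 3.1/cos52.6° = 5.104 m; N'_6 = 151·cos52.6° − 5·5.104 = 66.2; c'Δl = 73.50; W sinα = 120.0
Σc'Δl = 231.8 kN/m; ΣN' = 321.5 kN/m; ΣW sinα = 291.8 kN/m
Resisting = 231.8 + 321.5·tan31.3° = 231.8 + 195.5 = 427.3 kN/m
FS = 427.3 / 291.8 = 1.464

FS = 1.46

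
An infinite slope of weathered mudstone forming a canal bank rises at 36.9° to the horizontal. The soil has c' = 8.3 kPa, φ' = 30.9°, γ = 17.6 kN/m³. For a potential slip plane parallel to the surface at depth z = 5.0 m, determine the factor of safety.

For an infinite slope with a slip plane parallel to the surface (no pore pressure): FS = [c' + γz cos²β tanφ'] / [γz sinβ cosβ].
γz = 17.6·5.0 = 88.00 kN/m²
Numerator = 8.3 + 88.00·cos²36.9°·tan30.9° = 8.3 + 88.00·0.6395·0.5985 = 41.980 kPa
Denominator = 88.00·sin36.9°·cos36.9° = 88.00·0.6004·0.7997 = 42.253 kPa
FS = 41.980 / 42.253 = 0.994

FS = 0.99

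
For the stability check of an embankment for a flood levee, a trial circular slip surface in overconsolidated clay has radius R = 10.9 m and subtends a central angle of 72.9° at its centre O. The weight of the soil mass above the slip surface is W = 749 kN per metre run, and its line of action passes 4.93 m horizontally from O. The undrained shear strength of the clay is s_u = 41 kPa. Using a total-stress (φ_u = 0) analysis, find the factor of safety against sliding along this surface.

FS = 1.68

Taking moments about the centre O, the resisting moment is provided by the undrained shear strength acting along the arc:
Arc length L_a = R·θ = 10.9·(72.9°·π/180) = 10.9·1.2723 = 13.87 m
M_R = s_u·L_a·R = 41·13.87·10.9 = 6197.9 kN·m/m
M_D = W·d = 749·4.93 = 3692.6 kN·m/m
FS = M_R / M_D = 6197.9 / 3692.6 = 1.678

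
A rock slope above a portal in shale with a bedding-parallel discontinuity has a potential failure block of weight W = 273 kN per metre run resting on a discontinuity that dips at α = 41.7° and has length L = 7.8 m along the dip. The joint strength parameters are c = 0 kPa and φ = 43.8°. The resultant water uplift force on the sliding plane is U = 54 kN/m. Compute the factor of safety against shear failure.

FS = 0.79

Resolving the block weight along and normal to the plane and applying the Mohr–Coulomb strength on the joint:
N' = W cosα − U = 273·cos41.7° − 54 = 149.8 kN/m
Driving force T = W sinα = 273·sin41.7° = 181.6 kN/m
Resisting force R = c·L + N'·tanφ = 0·7.8 + 149.8·tan43.8° = 0.0 + 143.7 = 143.7 kN/m
FS = R / T = 143.7 / 181.6 = 0.791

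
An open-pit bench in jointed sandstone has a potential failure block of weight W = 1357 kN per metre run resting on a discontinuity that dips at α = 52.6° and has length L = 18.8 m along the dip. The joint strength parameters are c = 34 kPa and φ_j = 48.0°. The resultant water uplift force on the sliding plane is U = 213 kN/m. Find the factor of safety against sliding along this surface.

FS = 1.22

Resolving the block weight along and normal to the plane and applying the Mohr–Coulomb strength on the joint:
N' = W cosα − U = 1357·cos52.6° − 213 = 611.2 kN/m
Driving force T = W sinα = 1357·sin52.6° = 1078.0 kN/m
Resisting force R = c·L + N'·tanφ_j = 34·18.8 + 611.2·tan48.0° = 639.2 + 678.8 = 1318.0 kN/m
FS = R / T = 1318.0 / 1078.0 = 1.223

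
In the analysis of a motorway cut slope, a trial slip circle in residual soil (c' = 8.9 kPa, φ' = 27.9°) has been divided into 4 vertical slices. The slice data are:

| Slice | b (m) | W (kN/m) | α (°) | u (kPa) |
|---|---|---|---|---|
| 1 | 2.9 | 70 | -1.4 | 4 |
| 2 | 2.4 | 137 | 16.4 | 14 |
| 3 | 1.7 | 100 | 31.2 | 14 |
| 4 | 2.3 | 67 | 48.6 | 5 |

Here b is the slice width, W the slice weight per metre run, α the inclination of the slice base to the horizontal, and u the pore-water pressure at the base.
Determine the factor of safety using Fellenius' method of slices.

Ordinary method of slices: FS = Σ[c'·Δl_i + (W_i cosα_i − u_i·Δl_i)·tanφ'] / Σ W_i sinα_i, with Δl_i = b_i / cosα_i.
Slice 1: Δl = 2.9/cos(-1.4°) = 2.901 m; N'_1 = 70·cos(-1.4°) − 4·2.901 = 58.4; c'Δl = 25.82; W sinα = -1.7
Slice 2: Δl = 2.4/cos16.4° = 2.502 m; N'_2 = 137·cos16.4° − 14·2.502 = 96.4; c'Δl = 22.27; W sinα = 38.7
Slice 3: Δl = 1.7/cos31.2° = 1.987 m; N'_3 = 100·cos31.2° − 14·1.987 = 57.7; c'Δl = 17.69; W sinα = 51.8
Slice 4: Δl = 2.3/cos48.6° = 3.478 m; N'_4 = 67·cos48.6° − 5·3.478 = 26.9; c'Δl = 30.95; W sinα = 50.3
Σc'Δl = 96.7 kN/m; ΣN' = 239.4 kN/m; ΣW sinα = 139.0 kN/m
Resisting = 96.7 + 239.4·tan27.9° = 96.7 + 126.8 = 223.5 kN/m
FS = 223.5 / 139.0 = 1.607

FS = 1.61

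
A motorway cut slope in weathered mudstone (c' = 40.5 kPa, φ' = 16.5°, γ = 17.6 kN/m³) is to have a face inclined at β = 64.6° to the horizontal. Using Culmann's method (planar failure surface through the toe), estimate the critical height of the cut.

Culmann's analysis gives the critical failure plane at α_cr = (β + φ')/2 = (64.6 + 16.5)/2 = 40.5°, and the critical height
H_c = (4c'/γ) · sinβ cosφ' / [1 − cos(β − φ')]
    = (4·40.5/17.6) · sin64.6°·cos16.5° / [1 − cos(48.1°)]
    = 9.205 · 0.9033·0.9588 / [1 − 0.6678]
    = 9.205 · 0.8661 / 0.3322
    = 24.00 m

H_c = 24.00 m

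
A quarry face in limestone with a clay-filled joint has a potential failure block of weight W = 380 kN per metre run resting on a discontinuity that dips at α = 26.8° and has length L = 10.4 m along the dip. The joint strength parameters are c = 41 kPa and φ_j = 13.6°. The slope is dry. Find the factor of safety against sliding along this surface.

Resolving the block weight along and normal to the plane and applying the Mohr–Coulomb strength on the joint:
N' = W cosα = 380·cos26.8° = 339.2 kN/m
Driving force T = W sinα = 380·sin26.8° = 171.3 kN/m
Resisting force R = c·L + N'·tanφ_j = 41·10.4 + 339.2·tan13.6° = 426.4 + 82.1 = 508.5 kN/m
FS = R / T = 508.5 / 171.3 = 2.968

FS = 2.97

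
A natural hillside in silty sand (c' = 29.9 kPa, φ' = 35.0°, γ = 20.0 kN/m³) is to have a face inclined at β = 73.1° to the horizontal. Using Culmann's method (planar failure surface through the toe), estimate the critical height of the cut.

H_c = 22.00 m

Culmann's analysis gives the critical failure plane at α_cr = (β + φ')/2 = (73.1 + 35.0)/2 = 54.0°, and the critical height
H_c = (4c'/γ) · sinβ cosφ' / [1 − cos(β − φ')]
    = (4·29.9/20.0) · sin73.1°·cos35.0° / [1 − cos(38.1°)]
    = 5.980 · 0.9568·0.8192 / [1 − 0.7869]
    = 5.980 · 0.7838 / 0.2131
    = 22.00 m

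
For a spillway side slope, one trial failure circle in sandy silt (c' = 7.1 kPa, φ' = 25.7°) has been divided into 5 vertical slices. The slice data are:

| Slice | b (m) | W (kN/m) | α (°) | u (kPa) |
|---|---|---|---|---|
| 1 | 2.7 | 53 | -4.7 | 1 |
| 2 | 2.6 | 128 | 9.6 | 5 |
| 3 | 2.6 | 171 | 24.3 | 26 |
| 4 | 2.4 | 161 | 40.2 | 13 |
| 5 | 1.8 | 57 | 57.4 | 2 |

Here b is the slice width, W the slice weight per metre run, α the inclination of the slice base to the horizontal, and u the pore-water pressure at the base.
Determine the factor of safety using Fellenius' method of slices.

FS = 1.14

Ordinary method of slices: FS = Σ[c'·Δl_i + (W_i cosα_i − u_i·Δl_i)·tanφ'] / Σ W_i sinα_i, with Δl_i = b_i / cosα_i.
Slice 1: Δl = 2.7/cos(-4.7°) = 2.709 m; N'_1 = 53·cos(-4.7°) − 1·2.709 = 50.1; c'Δl = 19.23; W sinα = -4.3
Slice 2: Δl = 2.6/cos9.6° = 2.637 m; N'_2 = 128·cos9.6° − 5·2.637 = 113.0; c'Δl = 18.72; W sinα = 21.3
Slice 3: Δl = 2.6/cos24.3° = 2.853 m; N'_3 = 171·cos24.3° − 26·2.853 = 81.7; c'Δl = 20.25; W sinα = 70.4
Slice 4: Δl = 2.4/cos40.2° = 3.142 m; N'_4 = 161·cos40.2° − 13·3.142 = 82.1; c'Δl = 22.31; W sinα = 103.9
Slice 5: Δl = 1.8/cos57.4° = 3.341 m; N'_5 = 57·cos57.4° − 2·3.341 = 24.0; c'Δl = 23.72; W sinα = 48.0
Σc'Δl = 104.2 kN/m; ΣN' = 351.0 kN/m; ΣW sinα = 239.3 kN/m
Resisting = 104.2 + 351.0·tan25.7° = 104.2 + 168.9 = 273.1 kN/m
FS = 273.1 / 239.3 = 1.141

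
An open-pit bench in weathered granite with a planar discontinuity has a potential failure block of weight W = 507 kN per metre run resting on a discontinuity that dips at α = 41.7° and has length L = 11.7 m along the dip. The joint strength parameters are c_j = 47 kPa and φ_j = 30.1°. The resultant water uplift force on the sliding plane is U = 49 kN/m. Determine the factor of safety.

Resolving the block weight along and normal to the plane and applying the Mohr–Coulomb strength on the joint:
N' = W cosα − U = 507·cos41.7° − 49 = 329.5 kN/m
Driving force T = W sinα = 507·sin41.7° = 337.3 kN/m
Resisting force R = c_j·L + N'·tanφ_j = 47·11.7 + 329.5·tan30.1° = 549.9 + 191.0 = 740.9 kN/m
FS = R / T = 740.9 / 337.3 = 2.197

FS = 2.20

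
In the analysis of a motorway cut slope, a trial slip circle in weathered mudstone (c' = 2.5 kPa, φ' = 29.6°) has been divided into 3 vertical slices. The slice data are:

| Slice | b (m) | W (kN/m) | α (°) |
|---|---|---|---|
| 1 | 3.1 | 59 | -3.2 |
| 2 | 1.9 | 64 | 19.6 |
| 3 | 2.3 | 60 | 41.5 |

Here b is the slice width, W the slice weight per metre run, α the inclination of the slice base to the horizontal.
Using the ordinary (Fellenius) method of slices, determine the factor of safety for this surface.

FS = 1.96

Ordinary method of slices: FS = Σ[c'·Δl_i + (W_i cosα_i)·tanφ'] / Σ W_i sinα_i, with Δl_i = b_i / cosα_i.
Slice 1: Δl = 3.1/cos(-3.2°) = 3.105 m; N'_1 = 59·cos(-3.2°) = 58.9; c'Δl = 7.76; W sinα = -3.3
Slice 2: Δl = 1.9/cos19.6° = 2.017 m; N'_2 = 64·cos19.6° = 60.3; c'Δl = 5.04; W sinα = 21.5
Slice 3: Δl = 2.3/cos41.5° = 3.071 m; N'_3 = 60·cos41.5° = 44.9; c'Δl = 7.68; W sinα = 39.8
Σc'Δl = 20.5 kN/m; ΣN' = 164.1 kN/m; ΣW sinα = 57.9 kN/m
Resisting = 20.5 + 164.1·tan29.6° = 20.5 + 93.2 = 113.7 kN/m
FS = 113.7 / 57.9 = 1.963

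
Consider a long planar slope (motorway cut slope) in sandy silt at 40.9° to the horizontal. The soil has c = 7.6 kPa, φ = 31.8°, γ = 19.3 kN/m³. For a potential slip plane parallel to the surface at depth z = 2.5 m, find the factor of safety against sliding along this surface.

For an infinite slope with a slip plane parallel to the surface (no pore pressure): FS = [c + γz cos²β tanφ] / [γz sinβ cosβ].
γz = 19.3·2.5 = 48.25 kN/m²
Numerator = 7.6 + 48.25·cos²40.9°·tan31.8° = 7.6 + 48.25·0.5713·0.6200 = 24.692 kPa
Denominator = 48.25·sin40.9°·cos40.9° = 48.25·0.6547·0.7559 = 23.878 kPa
FS = 24.692 / 23.878 = 1.034

FS = 1.03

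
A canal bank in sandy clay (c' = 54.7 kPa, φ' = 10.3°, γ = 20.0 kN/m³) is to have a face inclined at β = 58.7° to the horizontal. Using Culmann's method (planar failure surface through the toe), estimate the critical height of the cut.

Culmann's analysis gives the critical failure plane at α_cr = (β + φ')/2 = (58.7 + 10.3)/2 = 34.5°, and the critical height
H_c = (4c'/γ) · sinβ cosφ' / [1 − cos(β − φ')]
    = (4·54.7/20.0) · sin58.7°·cos10.3° / [1 − cos(48.4°)]
    = 10.940 · 0.8545·0.9839 / [1 − 0.6639]
    = 10.940 · 0.8407 / 0.3361
    = 27.37 m

H_c = 27.37 m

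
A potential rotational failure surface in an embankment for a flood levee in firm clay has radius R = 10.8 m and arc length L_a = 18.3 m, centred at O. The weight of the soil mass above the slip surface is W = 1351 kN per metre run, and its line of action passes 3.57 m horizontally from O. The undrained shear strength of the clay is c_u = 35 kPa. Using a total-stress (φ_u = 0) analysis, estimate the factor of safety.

Taking moments about the centre O, the resisting moment is provided by the undrained shear strength acting along the arc:
M_R = c_u·L_a·R = 35·18.30·10.8 = 6917.4 kN·m/m
M_D = W·d = 1351·3.57 = 4823.1 kN·m/m
FS = M_R / M_D = 6917.4 / 4823.1 = 1.434

FS = 1.43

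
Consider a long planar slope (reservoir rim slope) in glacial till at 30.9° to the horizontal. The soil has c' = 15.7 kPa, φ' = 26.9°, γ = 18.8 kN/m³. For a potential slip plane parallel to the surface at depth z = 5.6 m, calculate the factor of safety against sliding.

FS = 1.19

For an infinite slope with a slip plane parallel to the surface (no pore pressure): FS = [c' + γz cos²β tanφ'] / [γz sinβ cosβ].
γz = 18.8·5.6 = 105.28 kN/m²
Numerator = 15.7 + 105.28·cos²30.9°·tan26.9° = 15.7 + 105.28·0.7363·0.5073 = 55.026 kPa
Denominator = 105.28·sin30.9°·cos30.9° = 105.28·0.5135·0.8581 = 46.392 kPa
FS = 55.026 / 46.392 = 1.186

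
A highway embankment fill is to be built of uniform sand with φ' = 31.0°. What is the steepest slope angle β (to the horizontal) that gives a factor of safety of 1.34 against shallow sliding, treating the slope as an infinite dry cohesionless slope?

β = 24.2°

For an infinite dry cohesionless slope FS = tanφ'/tanβ, so tanβ = tanφ' / FS.
tanβ = tan31.0° / 1.34 = 0.6009 / 1.34 = 0.4484
β = arctan(0.4484) = 24.15°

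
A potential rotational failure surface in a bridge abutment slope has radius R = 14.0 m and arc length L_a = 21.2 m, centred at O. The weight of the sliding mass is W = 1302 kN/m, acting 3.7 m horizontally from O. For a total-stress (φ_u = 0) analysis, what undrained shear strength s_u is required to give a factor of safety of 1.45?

s_u = 23.5 kPa

FS = s_u·L_a·R / (W·d), so s_u = FS·W·d / (L_a·R).
s_u = 1.45·1302·3.7 / (21.20·14.0) = 6985.2 / 296.80 = 23.54 kPa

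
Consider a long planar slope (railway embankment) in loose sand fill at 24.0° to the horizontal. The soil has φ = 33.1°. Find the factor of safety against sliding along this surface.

FS = 1.46

For a dry cohesionless infinite slope the factor of safety is FS = tanφ / tanβ.
FS = tan33.1° / tan24.0° = 0.6519 / 0.4452 = 1.464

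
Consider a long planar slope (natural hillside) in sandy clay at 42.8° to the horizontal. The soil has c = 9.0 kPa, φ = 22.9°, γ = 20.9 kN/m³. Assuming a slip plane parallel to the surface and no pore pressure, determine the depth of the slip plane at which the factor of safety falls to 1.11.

Setting FS = 1.11 in FS = [c + γz cos²β tanφ] / [γz sinβ cosβ] and solving for z:
z = c / [γ cosβ (FS·sinβ − cosβ·tanφ)]
  = 9.0 / [20.9·cos42.8°·(1.11·sin42.8° − cos42.8°·tan22.9°)]
  = 9.0 / [20.9·0.7337·(1.11·0.6794 − 0.7337·0.4224)]
  = 9.0 / 6.8124 = 1.321 m

z = 1.32 m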